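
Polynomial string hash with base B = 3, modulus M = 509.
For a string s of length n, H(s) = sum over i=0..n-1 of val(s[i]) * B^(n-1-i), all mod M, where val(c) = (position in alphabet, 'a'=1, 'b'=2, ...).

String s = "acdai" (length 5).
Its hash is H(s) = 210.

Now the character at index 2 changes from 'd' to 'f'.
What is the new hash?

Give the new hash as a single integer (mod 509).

Answer: 228

Derivation:
val('d') = 4, val('f') = 6
Position k = 2, exponent = n-1-k = 2
B^2 mod M = 3^2 mod 509 = 9
Delta = (6 - 4) * 9 mod 509 = 18
New hash = (210 + 18) mod 509 = 228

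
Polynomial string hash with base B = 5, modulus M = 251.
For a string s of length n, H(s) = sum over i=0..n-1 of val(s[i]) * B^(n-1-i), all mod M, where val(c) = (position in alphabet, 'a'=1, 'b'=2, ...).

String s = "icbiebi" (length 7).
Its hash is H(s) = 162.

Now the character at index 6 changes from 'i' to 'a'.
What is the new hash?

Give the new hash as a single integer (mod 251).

Answer: 154

Derivation:
val('i') = 9, val('a') = 1
Position k = 6, exponent = n-1-k = 0
B^0 mod M = 5^0 mod 251 = 1
Delta = (1 - 9) * 1 mod 251 = 243
New hash = (162 + 243) mod 251 = 154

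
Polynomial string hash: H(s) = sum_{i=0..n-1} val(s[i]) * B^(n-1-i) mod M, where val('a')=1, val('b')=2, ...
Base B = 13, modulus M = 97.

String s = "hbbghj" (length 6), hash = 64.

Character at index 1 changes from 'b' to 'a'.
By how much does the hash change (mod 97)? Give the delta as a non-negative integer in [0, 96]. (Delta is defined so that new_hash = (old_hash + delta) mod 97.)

Answer: 54

Derivation:
Delta formula: (val(new) - val(old)) * B^(n-1-k) mod M
  val('a') - val('b') = 1 - 2 = -1
  B^(n-1-k) = 13^4 mod 97 = 43
  Delta = -1 * 43 mod 97 = 54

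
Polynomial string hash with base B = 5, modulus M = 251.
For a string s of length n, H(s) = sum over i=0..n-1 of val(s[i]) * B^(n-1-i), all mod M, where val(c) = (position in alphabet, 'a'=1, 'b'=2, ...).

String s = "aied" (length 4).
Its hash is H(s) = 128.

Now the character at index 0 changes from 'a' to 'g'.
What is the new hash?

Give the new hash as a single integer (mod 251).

Answer: 125

Derivation:
val('a') = 1, val('g') = 7
Position k = 0, exponent = n-1-k = 3
B^3 mod M = 5^3 mod 251 = 125
Delta = (7 - 1) * 125 mod 251 = 248
New hash = (128 + 248) mod 251 = 125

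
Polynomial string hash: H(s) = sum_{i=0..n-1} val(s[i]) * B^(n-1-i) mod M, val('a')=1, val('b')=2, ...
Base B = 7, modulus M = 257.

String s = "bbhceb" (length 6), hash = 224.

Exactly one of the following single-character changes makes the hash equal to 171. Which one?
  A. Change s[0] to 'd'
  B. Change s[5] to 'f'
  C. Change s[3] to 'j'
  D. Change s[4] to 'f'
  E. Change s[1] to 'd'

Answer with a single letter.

Answer: A

Derivation:
Option A: s[0]='b'->'d', delta=(4-2)*7^5 mod 257 = 204, hash=224+204 mod 257 = 171 <-- target
Option B: s[5]='b'->'f', delta=(6-2)*7^0 mod 257 = 4, hash=224+4 mod 257 = 228
Option C: s[3]='c'->'j', delta=(10-3)*7^2 mod 257 = 86, hash=224+86 mod 257 = 53
Option D: s[4]='e'->'f', delta=(6-5)*7^1 mod 257 = 7, hash=224+7 mod 257 = 231
Option E: s[1]='b'->'d', delta=(4-2)*7^4 mod 257 = 176, hash=224+176 mod 257 = 143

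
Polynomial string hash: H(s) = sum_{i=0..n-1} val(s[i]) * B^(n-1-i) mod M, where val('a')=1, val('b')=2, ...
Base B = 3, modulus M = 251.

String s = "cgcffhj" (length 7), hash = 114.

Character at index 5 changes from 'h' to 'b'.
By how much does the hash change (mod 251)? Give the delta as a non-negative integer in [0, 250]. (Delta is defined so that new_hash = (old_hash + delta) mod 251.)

Answer: 233

Derivation:
Delta formula: (val(new) - val(old)) * B^(n-1-k) mod M
  val('b') - val('h') = 2 - 8 = -6
  B^(n-1-k) = 3^1 mod 251 = 3
  Delta = -6 * 3 mod 251 = 233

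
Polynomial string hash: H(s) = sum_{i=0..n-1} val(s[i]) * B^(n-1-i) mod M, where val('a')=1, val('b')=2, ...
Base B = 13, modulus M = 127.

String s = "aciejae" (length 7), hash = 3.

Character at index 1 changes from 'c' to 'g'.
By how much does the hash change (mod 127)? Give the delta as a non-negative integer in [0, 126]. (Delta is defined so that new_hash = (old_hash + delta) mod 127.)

Delta formula: (val(new) - val(old)) * B^(n-1-k) mod M
  val('g') - val('c') = 7 - 3 = 4
  B^(n-1-k) = 13^5 mod 127 = 72
  Delta = 4 * 72 mod 127 = 34

Answer: 34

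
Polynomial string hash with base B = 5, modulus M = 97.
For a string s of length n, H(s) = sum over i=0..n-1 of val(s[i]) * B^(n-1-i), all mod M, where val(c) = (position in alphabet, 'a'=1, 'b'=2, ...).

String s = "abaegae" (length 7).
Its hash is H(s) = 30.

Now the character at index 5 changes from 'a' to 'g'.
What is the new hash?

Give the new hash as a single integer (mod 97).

Answer: 60

Derivation:
val('a') = 1, val('g') = 7
Position k = 5, exponent = n-1-k = 1
B^1 mod M = 5^1 mod 97 = 5
Delta = (7 - 1) * 5 mod 97 = 30
New hash = (30 + 30) mod 97 = 60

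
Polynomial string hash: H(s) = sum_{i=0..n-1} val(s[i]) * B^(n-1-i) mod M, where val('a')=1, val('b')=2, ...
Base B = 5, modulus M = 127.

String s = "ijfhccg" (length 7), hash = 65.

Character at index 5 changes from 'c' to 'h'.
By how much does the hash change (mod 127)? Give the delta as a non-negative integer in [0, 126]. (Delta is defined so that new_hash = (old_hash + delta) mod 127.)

Answer: 25

Derivation:
Delta formula: (val(new) - val(old)) * B^(n-1-k) mod M
  val('h') - val('c') = 8 - 3 = 5
  B^(n-1-k) = 5^1 mod 127 = 5
  Delta = 5 * 5 mod 127 = 25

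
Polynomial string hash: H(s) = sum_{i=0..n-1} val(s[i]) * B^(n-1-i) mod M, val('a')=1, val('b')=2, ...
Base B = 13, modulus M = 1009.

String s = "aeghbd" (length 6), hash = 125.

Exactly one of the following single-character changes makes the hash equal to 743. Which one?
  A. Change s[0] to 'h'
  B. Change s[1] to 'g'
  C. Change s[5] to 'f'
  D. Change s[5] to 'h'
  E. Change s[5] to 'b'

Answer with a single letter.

Option A: s[0]='a'->'h', delta=(8-1)*13^5 mod 1009 = 876, hash=125+876 mod 1009 = 1001
Option B: s[1]='e'->'g', delta=(7-5)*13^4 mod 1009 = 618, hash=125+618 mod 1009 = 743 <-- target
Option C: s[5]='d'->'f', delta=(6-4)*13^0 mod 1009 = 2, hash=125+2 mod 1009 = 127
Option D: s[5]='d'->'h', delta=(8-4)*13^0 mod 1009 = 4, hash=125+4 mod 1009 = 129
Option E: s[5]='d'->'b', delta=(2-4)*13^0 mod 1009 = 1007, hash=125+1007 mod 1009 = 123

Answer: B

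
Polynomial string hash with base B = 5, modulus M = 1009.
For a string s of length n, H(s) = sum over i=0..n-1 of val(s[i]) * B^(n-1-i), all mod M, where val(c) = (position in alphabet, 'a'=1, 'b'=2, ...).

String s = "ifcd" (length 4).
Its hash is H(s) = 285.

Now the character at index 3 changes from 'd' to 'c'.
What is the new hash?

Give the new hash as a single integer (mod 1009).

val('d') = 4, val('c') = 3
Position k = 3, exponent = n-1-k = 0
B^0 mod M = 5^0 mod 1009 = 1
Delta = (3 - 4) * 1 mod 1009 = 1008
New hash = (285 + 1008) mod 1009 = 284

Answer: 284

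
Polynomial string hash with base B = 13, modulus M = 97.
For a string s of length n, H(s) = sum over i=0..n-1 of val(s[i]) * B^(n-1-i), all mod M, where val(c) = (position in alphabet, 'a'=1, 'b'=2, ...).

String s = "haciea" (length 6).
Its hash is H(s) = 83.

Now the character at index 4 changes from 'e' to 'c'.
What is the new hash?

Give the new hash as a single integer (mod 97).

val('e') = 5, val('c') = 3
Position k = 4, exponent = n-1-k = 1
B^1 mod M = 13^1 mod 97 = 13
Delta = (3 - 5) * 13 mod 97 = 71
New hash = (83 + 71) mod 97 = 57

Answer: 57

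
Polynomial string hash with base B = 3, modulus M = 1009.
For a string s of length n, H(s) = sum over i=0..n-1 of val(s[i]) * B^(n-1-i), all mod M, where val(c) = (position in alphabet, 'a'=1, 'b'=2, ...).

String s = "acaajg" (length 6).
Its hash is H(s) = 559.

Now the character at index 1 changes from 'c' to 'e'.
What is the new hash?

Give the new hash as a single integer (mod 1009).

val('c') = 3, val('e') = 5
Position k = 1, exponent = n-1-k = 4
B^4 mod M = 3^4 mod 1009 = 81
Delta = (5 - 3) * 81 mod 1009 = 162
New hash = (559 + 162) mod 1009 = 721

Answer: 721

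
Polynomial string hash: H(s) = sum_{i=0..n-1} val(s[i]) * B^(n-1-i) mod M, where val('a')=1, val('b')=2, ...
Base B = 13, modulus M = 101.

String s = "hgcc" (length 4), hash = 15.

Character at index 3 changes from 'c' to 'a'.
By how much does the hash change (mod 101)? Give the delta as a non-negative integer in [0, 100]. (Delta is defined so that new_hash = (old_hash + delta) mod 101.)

Answer: 99

Derivation:
Delta formula: (val(new) - val(old)) * B^(n-1-k) mod M
  val('a') - val('c') = 1 - 3 = -2
  B^(n-1-k) = 13^0 mod 101 = 1
  Delta = -2 * 1 mod 101 = 99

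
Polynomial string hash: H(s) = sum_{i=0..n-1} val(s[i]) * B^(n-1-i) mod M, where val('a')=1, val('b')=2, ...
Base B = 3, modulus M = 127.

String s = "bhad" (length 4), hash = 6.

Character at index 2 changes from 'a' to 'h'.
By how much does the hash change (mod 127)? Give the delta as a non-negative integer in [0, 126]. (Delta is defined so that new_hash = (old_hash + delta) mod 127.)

Answer: 21

Derivation:
Delta formula: (val(new) - val(old)) * B^(n-1-k) mod M
  val('h') - val('a') = 8 - 1 = 7
  B^(n-1-k) = 3^1 mod 127 = 3
  Delta = 7 * 3 mod 127 = 21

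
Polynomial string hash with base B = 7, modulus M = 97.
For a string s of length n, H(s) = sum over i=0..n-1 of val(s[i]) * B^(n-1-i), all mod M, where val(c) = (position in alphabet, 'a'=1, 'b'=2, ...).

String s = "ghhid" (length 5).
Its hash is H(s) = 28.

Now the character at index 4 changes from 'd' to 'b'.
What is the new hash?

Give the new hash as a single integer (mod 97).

val('d') = 4, val('b') = 2
Position k = 4, exponent = n-1-k = 0
B^0 mod M = 7^0 mod 97 = 1
Delta = (2 - 4) * 1 mod 97 = 95
New hash = (28 + 95) mod 97 = 26

Answer: 26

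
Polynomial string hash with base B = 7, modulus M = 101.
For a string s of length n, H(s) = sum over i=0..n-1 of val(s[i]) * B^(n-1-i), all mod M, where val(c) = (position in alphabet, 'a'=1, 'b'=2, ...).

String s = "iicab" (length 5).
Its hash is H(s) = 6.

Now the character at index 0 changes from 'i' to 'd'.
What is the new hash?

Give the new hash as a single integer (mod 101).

val('i') = 9, val('d') = 4
Position k = 0, exponent = n-1-k = 4
B^4 mod M = 7^4 mod 101 = 78
Delta = (4 - 9) * 78 mod 101 = 14
New hash = (6 + 14) mod 101 = 20

Answer: 20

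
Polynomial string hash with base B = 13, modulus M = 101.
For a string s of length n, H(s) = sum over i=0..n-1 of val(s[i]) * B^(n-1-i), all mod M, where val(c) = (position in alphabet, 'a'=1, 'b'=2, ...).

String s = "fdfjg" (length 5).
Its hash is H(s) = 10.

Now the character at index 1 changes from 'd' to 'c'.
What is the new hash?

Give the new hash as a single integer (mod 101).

val('d') = 4, val('c') = 3
Position k = 1, exponent = n-1-k = 3
B^3 mod M = 13^3 mod 101 = 76
Delta = (3 - 4) * 76 mod 101 = 25
New hash = (10 + 25) mod 101 = 35

Answer: 35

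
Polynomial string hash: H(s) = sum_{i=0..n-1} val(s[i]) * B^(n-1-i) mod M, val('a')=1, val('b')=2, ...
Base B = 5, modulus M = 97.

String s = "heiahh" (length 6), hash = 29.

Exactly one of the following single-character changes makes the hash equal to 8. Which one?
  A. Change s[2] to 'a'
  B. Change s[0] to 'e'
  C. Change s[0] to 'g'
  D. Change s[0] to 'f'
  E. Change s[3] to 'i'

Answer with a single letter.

Option A: s[2]='i'->'a', delta=(1-9)*5^3 mod 97 = 67, hash=29+67 mod 97 = 96
Option B: s[0]='h'->'e', delta=(5-8)*5^5 mod 97 = 34, hash=29+34 mod 97 = 63
Option C: s[0]='h'->'g', delta=(7-8)*5^5 mod 97 = 76, hash=29+76 mod 97 = 8 <-- target
Option D: s[0]='h'->'f', delta=(6-8)*5^5 mod 97 = 55, hash=29+55 mod 97 = 84
Option E: s[3]='a'->'i', delta=(9-1)*5^2 mod 97 = 6, hash=29+6 mod 97 = 35

Answer: C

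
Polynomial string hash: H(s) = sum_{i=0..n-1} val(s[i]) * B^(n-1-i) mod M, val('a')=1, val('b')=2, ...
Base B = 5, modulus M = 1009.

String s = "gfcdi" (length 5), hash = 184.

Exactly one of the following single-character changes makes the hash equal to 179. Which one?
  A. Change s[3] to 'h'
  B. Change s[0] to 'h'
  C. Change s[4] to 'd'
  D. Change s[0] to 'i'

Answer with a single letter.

Answer: C

Derivation:
Option A: s[3]='d'->'h', delta=(8-4)*5^1 mod 1009 = 20, hash=184+20 mod 1009 = 204
Option B: s[0]='g'->'h', delta=(8-7)*5^4 mod 1009 = 625, hash=184+625 mod 1009 = 809
Option C: s[4]='i'->'d', delta=(4-9)*5^0 mod 1009 = 1004, hash=184+1004 mod 1009 = 179 <-- target
Option D: s[0]='g'->'i', delta=(9-7)*5^4 mod 1009 = 241, hash=184+241 mod 1009 = 425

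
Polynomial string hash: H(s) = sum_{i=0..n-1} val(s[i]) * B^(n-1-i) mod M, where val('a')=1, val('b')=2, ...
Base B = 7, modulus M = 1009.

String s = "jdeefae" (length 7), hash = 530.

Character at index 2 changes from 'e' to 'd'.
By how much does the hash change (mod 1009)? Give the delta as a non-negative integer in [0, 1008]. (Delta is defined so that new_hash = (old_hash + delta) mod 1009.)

Delta formula: (val(new) - val(old)) * B^(n-1-k) mod M
  val('d') - val('e') = 4 - 5 = -1
  B^(n-1-k) = 7^4 mod 1009 = 383
  Delta = -1 * 383 mod 1009 = 626

Answer: 626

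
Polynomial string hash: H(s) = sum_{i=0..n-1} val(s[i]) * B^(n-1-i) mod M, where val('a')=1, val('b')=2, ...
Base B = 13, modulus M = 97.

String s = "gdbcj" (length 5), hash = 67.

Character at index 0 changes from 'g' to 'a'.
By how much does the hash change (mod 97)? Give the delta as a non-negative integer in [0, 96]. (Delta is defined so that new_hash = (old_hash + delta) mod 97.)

Answer: 33

Derivation:
Delta formula: (val(new) - val(old)) * B^(n-1-k) mod M
  val('a') - val('g') = 1 - 7 = -6
  B^(n-1-k) = 13^4 mod 97 = 43
  Delta = -6 * 43 mod 97 = 33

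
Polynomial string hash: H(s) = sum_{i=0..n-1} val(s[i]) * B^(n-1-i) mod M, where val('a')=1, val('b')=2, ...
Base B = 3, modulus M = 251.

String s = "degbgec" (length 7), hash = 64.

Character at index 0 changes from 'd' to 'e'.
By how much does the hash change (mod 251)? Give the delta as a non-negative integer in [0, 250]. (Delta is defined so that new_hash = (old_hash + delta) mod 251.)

Answer: 227

Derivation:
Delta formula: (val(new) - val(old)) * B^(n-1-k) mod M
  val('e') - val('d') = 5 - 4 = 1
  B^(n-1-k) = 3^6 mod 251 = 227
  Delta = 1 * 227 mod 251 = 227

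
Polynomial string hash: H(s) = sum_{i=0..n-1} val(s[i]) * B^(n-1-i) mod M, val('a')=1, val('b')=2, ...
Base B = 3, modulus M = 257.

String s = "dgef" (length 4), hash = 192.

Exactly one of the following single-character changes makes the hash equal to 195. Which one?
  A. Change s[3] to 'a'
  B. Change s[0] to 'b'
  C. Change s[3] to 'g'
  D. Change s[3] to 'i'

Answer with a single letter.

Option A: s[3]='f'->'a', delta=(1-6)*3^0 mod 257 = 252, hash=192+252 mod 257 = 187
Option B: s[0]='d'->'b', delta=(2-4)*3^3 mod 257 = 203, hash=192+203 mod 257 = 138
Option C: s[3]='f'->'g', delta=(7-6)*3^0 mod 257 = 1, hash=192+1 mod 257 = 193
Option D: s[3]='f'->'i', delta=(9-6)*3^0 mod 257 = 3, hash=192+3 mod 257 = 195 <-- target

Answer: D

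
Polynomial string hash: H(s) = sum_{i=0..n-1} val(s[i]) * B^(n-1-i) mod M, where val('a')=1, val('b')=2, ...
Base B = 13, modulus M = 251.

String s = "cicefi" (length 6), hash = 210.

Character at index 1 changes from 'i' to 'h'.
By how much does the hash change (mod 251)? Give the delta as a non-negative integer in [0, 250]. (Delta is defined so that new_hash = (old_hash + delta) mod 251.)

Delta formula: (val(new) - val(old)) * B^(n-1-k) mod M
  val('h') - val('i') = 8 - 9 = -1
  B^(n-1-k) = 13^4 mod 251 = 198
  Delta = -1 * 198 mod 251 = 53

Answer: 53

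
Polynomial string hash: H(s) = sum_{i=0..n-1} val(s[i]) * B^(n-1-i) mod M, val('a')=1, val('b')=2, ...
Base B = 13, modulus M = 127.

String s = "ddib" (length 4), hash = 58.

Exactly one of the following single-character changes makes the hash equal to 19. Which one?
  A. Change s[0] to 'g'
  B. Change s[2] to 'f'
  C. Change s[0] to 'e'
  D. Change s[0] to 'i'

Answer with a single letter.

Answer: B

Derivation:
Option A: s[0]='d'->'g', delta=(7-4)*13^3 mod 127 = 114, hash=58+114 mod 127 = 45
Option B: s[2]='i'->'f', delta=(6-9)*13^1 mod 127 = 88, hash=58+88 mod 127 = 19 <-- target
Option C: s[0]='d'->'e', delta=(5-4)*13^3 mod 127 = 38, hash=58+38 mod 127 = 96
Option D: s[0]='d'->'i', delta=(9-4)*13^3 mod 127 = 63, hash=58+63 mod 127 = 121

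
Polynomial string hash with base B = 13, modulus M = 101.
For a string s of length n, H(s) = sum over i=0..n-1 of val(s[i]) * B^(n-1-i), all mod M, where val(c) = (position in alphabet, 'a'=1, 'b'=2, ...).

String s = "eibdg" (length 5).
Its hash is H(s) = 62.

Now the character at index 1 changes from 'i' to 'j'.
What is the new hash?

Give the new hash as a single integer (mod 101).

val('i') = 9, val('j') = 10
Position k = 1, exponent = n-1-k = 3
B^3 mod M = 13^3 mod 101 = 76
Delta = (10 - 9) * 76 mod 101 = 76
New hash = (62 + 76) mod 101 = 37

Answer: 37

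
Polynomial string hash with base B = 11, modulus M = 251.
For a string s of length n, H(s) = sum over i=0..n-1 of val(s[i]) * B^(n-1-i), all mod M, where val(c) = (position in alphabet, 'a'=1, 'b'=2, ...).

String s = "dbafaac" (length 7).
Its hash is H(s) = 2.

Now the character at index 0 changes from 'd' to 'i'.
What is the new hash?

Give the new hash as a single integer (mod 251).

val('d') = 4, val('i') = 9
Position k = 0, exponent = n-1-k = 6
B^6 mod M = 11^6 mod 251 = 3
Delta = (9 - 4) * 3 mod 251 = 15
New hash = (2 + 15) mod 251 = 17

Answer: 17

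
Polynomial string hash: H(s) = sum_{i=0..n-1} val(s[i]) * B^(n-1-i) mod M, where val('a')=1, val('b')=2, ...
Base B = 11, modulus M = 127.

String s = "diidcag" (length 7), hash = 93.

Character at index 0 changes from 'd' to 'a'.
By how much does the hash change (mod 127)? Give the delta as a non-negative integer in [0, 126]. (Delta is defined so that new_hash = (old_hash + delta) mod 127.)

Delta formula: (val(new) - val(old)) * B^(n-1-k) mod M
  val('a') - val('d') = 1 - 4 = -3
  B^(n-1-k) = 11^6 mod 127 = 38
  Delta = -3 * 38 mod 127 = 13

Answer: 13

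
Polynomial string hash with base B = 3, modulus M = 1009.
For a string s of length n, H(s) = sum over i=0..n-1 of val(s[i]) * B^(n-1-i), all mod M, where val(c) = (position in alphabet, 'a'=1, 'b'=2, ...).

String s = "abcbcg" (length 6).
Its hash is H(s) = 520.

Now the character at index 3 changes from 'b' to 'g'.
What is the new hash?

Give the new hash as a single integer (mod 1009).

Answer: 565

Derivation:
val('b') = 2, val('g') = 7
Position k = 3, exponent = n-1-k = 2
B^2 mod M = 3^2 mod 1009 = 9
Delta = (7 - 2) * 9 mod 1009 = 45
New hash = (520 + 45) mod 1009 = 565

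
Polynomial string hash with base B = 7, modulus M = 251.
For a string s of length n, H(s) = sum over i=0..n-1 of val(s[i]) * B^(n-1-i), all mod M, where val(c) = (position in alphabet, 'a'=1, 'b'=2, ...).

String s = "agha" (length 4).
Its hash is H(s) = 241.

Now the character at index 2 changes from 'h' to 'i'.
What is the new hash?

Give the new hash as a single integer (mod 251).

val('h') = 8, val('i') = 9
Position k = 2, exponent = n-1-k = 1
B^1 mod M = 7^1 mod 251 = 7
Delta = (9 - 8) * 7 mod 251 = 7
New hash = (241 + 7) mod 251 = 248

Answer: 248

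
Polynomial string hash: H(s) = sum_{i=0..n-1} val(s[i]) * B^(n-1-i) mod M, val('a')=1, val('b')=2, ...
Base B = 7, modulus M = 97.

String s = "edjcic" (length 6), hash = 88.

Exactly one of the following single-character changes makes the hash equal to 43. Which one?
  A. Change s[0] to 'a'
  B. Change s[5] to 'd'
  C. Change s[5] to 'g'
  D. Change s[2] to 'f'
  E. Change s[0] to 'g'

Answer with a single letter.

Option A: s[0]='e'->'a', delta=(1-5)*7^5 mod 97 = 90, hash=88+90 mod 97 = 81
Option B: s[5]='c'->'d', delta=(4-3)*7^0 mod 97 = 1, hash=88+1 mod 97 = 89
Option C: s[5]='c'->'g', delta=(7-3)*7^0 mod 97 = 4, hash=88+4 mod 97 = 92
Option D: s[2]='j'->'f', delta=(6-10)*7^3 mod 97 = 83, hash=88+83 mod 97 = 74
Option E: s[0]='e'->'g', delta=(7-5)*7^5 mod 97 = 52, hash=88+52 mod 97 = 43 <-- target

Answer: E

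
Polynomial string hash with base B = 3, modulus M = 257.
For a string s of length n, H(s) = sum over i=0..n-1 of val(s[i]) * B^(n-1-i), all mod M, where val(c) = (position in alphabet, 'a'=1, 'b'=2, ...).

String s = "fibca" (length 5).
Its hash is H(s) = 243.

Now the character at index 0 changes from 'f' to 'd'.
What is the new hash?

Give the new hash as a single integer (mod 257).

val('f') = 6, val('d') = 4
Position k = 0, exponent = n-1-k = 4
B^4 mod M = 3^4 mod 257 = 81
Delta = (4 - 6) * 81 mod 257 = 95
New hash = (243 + 95) mod 257 = 81

Answer: 81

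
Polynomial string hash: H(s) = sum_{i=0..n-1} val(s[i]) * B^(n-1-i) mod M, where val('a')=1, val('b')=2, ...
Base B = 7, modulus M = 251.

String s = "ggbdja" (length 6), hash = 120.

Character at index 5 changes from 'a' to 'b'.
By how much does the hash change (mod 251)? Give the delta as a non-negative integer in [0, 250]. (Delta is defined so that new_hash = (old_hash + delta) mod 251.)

Answer: 1

Derivation:
Delta formula: (val(new) - val(old)) * B^(n-1-k) mod M
  val('b') - val('a') = 2 - 1 = 1
  B^(n-1-k) = 7^0 mod 251 = 1
  Delta = 1 * 1 mod 251 = 1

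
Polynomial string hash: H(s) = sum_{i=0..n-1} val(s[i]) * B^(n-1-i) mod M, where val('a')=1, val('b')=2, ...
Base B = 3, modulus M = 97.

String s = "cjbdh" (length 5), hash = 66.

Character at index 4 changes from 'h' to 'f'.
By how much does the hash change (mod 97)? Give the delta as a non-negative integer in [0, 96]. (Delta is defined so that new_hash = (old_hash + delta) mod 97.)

Answer: 95

Derivation:
Delta formula: (val(new) - val(old)) * B^(n-1-k) mod M
  val('f') - val('h') = 6 - 8 = -2
  B^(n-1-k) = 3^0 mod 97 = 1
  Delta = -2 * 1 mod 97 = 95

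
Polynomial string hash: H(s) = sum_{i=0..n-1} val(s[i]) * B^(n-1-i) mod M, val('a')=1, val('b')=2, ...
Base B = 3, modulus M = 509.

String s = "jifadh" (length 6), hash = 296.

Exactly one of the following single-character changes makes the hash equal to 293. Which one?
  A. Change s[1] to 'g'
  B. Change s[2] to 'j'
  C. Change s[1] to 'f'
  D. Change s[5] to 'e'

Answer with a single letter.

Option A: s[1]='i'->'g', delta=(7-9)*3^4 mod 509 = 347, hash=296+347 mod 509 = 134
Option B: s[2]='f'->'j', delta=(10-6)*3^3 mod 509 = 108, hash=296+108 mod 509 = 404
Option C: s[1]='i'->'f', delta=(6-9)*3^4 mod 509 = 266, hash=296+266 mod 509 = 53
Option D: s[5]='h'->'e', delta=(5-8)*3^0 mod 509 = 506, hash=296+506 mod 509 = 293 <-- target

Answer: D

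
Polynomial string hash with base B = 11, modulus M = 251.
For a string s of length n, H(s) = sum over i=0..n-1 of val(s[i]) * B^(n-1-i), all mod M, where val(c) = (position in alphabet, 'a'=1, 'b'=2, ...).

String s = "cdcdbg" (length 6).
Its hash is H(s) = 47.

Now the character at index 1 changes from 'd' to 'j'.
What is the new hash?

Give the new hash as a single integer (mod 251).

Answer: 43

Derivation:
val('d') = 4, val('j') = 10
Position k = 1, exponent = n-1-k = 4
B^4 mod M = 11^4 mod 251 = 83
Delta = (10 - 4) * 83 mod 251 = 247
New hash = (47 + 247) mod 251 = 43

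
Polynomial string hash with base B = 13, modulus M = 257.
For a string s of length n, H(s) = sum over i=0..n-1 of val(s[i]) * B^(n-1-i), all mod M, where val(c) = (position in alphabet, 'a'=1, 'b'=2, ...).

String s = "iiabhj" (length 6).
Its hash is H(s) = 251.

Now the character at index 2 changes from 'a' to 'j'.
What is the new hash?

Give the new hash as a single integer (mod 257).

Answer: 235

Derivation:
val('a') = 1, val('j') = 10
Position k = 2, exponent = n-1-k = 3
B^3 mod M = 13^3 mod 257 = 141
Delta = (10 - 1) * 141 mod 257 = 241
New hash = (251 + 241) mod 257 = 235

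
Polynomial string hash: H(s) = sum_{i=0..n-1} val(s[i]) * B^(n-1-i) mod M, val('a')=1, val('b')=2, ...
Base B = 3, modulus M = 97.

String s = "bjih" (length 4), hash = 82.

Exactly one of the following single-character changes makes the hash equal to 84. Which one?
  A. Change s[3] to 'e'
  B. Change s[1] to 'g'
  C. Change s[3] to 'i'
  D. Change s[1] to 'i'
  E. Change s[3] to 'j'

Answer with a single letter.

Option A: s[3]='h'->'e', delta=(5-8)*3^0 mod 97 = 94, hash=82+94 mod 97 = 79
Option B: s[1]='j'->'g', delta=(7-10)*3^2 mod 97 = 70, hash=82+70 mod 97 = 55
Option C: s[3]='h'->'i', delta=(9-8)*3^0 mod 97 = 1, hash=82+1 mod 97 = 83
Option D: s[1]='j'->'i', delta=(9-10)*3^2 mod 97 = 88, hash=82+88 mod 97 = 73
Option E: s[3]='h'->'j', delta=(10-8)*3^0 mod 97 = 2, hash=82+2 mod 97 = 84 <-- target

Answer: E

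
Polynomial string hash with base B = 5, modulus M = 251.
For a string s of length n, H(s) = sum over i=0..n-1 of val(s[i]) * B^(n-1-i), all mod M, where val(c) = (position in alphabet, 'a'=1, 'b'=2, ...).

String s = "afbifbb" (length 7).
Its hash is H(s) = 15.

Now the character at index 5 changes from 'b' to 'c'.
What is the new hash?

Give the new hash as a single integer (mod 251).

val('b') = 2, val('c') = 3
Position k = 5, exponent = n-1-k = 1
B^1 mod M = 5^1 mod 251 = 5
Delta = (3 - 2) * 5 mod 251 = 5
New hash = (15 + 5) mod 251 = 20

Answer: 20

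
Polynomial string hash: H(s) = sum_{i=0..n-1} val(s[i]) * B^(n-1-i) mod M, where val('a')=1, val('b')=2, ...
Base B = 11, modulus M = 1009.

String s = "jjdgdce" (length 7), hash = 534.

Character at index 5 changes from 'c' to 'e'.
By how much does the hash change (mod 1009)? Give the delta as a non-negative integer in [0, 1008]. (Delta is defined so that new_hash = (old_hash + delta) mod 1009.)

Delta formula: (val(new) - val(old)) * B^(n-1-k) mod M
  val('e') - val('c') = 5 - 3 = 2
  B^(n-1-k) = 11^1 mod 1009 = 11
  Delta = 2 * 11 mod 1009 = 22

Answer: 22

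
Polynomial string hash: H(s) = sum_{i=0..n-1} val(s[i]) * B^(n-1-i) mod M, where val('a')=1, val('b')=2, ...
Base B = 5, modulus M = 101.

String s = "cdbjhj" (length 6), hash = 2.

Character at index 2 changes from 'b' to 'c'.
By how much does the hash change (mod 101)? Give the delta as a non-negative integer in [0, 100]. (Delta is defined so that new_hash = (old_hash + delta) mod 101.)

Delta formula: (val(new) - val(old)) * B^(n-1-k) mod M
  val('c') - val('b') = 3 - 2 = 1
  B^(n-1-k) = 5^3 mod 101 = 24
  Delta = 1 * 24 mod 101 = 24

Answer: 24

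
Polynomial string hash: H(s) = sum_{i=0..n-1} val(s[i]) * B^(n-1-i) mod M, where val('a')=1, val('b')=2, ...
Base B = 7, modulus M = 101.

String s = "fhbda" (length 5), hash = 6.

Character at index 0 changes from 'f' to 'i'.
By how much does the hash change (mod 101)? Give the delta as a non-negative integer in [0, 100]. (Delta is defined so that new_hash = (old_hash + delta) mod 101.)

Delta formula: (val(new) - val(old)) * B^(n-1-k) mod M
  val('i') - val('f') = 9 - 6 = 3
  B^(n-1-k) = 7^4 mod 101 = 78
  Delta = 3 * 78 mod 101 = 32

Answer: 32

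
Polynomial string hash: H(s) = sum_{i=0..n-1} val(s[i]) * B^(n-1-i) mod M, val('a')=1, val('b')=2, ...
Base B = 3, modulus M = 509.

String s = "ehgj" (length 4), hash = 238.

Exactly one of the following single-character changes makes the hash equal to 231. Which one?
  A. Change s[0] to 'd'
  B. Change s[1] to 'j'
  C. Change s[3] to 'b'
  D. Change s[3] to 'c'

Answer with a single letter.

Option A: s[0]='e'->'d', delta=(4-5)*3^3 mod 509 = 482, hash=238+482 mod 509 = 211
Option B: s[1]='h'->'j', delta=(10-8)*3^2 mod 509 = 18, hash=238+18 mod 509 = 256
Option C: s[3]='j'->'b', delta=(2-10)*3^0 mod 509 = 501, hash=238+501 mod 509 = 230
Option D: s[3]='j'->'c', delta=(3-10)*3^0 mod 509 = 502, hash=238+502 mod 509 = 231 <-- target

Answer: D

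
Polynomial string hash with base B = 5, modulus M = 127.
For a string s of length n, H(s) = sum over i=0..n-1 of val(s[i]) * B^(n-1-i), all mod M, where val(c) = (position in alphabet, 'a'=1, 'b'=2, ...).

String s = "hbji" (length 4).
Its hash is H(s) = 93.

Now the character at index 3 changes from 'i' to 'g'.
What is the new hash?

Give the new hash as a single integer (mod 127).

Answer: 91

Derivation:
val('i') = 9, val('g') = 7
Position k = 3, exponent = n-1-k = 0
B^0 mod M = 5^0 mod 127 = 1
Delta = (7 - 9) * 1 mod 127 = 125
New hash = (93 + 125) mod 127 = 91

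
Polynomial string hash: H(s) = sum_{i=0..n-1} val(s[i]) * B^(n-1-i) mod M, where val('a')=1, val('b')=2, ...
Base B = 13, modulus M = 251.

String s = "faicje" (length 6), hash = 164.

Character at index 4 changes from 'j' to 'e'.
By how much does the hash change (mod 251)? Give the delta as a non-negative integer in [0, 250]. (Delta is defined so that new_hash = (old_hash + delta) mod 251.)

Delta formula: (val(new) - val(old)) * B^(n-1-k) mod M
  val('e') - val('j') = 5 - 10 = -5
  B^(n-1-k) = 13^1 mod 251 = 13
  Delta = -5 * 13 mod 251 = 186

Answer: 186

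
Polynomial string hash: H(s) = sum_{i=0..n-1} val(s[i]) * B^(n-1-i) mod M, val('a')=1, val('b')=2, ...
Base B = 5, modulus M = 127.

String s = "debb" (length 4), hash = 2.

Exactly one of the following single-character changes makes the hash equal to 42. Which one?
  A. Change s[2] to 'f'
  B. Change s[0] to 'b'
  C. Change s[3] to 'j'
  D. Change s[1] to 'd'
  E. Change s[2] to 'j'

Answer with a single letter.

Option A: s[2]='b'->'f', delta=(6-2)*5^1 mod 127 = 20, hash=2+20 mod 127 = 22
Option B: s[0]='d'->'b', delta=(2-4)*5^3 mod 127 = 4, hash=2+4 mod 127 = 6
Option C: s[3]='b'->'j', delta=(10-2)*5^0 mod 127 = 8, hash=2+8 mod 127 = 10
Option D: s[1]='e'->'d', delta=(4-5)*5^2 mod 127 = 102, hash=2+102 mod 127 = 104
Option E: s[2]='b'->'j', delta=(10-2)*5^1 mod 127 = 40, hash=2+40 mod 127 = 42 <-- target

Answer: E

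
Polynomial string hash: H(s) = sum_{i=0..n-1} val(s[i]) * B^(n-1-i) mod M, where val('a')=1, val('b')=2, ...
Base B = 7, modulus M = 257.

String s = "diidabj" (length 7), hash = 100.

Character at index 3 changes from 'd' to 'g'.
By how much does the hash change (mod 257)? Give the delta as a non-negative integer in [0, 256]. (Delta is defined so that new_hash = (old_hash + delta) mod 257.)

Answer: 1

Derivation:
Delta formula: (val(new) - val(old)) * B^(n-1-k) mod M
  val('g') - val('d') = 7 - 4 = 3
  B^(n-1-k) = 7^3 mod 257 = 86
  Delta = 3 * 86 mod 257 = 1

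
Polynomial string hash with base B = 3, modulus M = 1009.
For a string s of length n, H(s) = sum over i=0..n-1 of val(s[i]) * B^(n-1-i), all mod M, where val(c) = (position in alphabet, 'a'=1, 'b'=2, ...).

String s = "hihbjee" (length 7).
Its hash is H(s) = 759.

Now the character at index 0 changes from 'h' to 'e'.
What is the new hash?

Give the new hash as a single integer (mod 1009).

val('h') = 8, val('e') = 5
Position k = 0, exponent = n-1-k = 6
B^6 mod M = 3^6 mod 1009 = 729
Delta = (5 - 8) * 729 mod 1009 = 840
New hash = (759 + 840) mod 1009 = 590

Answer: 590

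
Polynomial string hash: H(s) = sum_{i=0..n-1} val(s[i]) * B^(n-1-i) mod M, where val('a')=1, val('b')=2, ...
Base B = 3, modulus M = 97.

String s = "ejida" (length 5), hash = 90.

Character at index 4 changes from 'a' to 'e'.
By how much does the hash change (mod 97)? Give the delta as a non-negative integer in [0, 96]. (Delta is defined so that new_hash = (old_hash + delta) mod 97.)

Delta formula: (val(new) - val(old)) * B^(n-1-k) mod M
  val('e') - val('a') = 5 - 1 = 4
  B^(n-1-k) = 3^0 mod 97 = 1
  Delta = 4 * 1 mod 97 = 4

Answer: 4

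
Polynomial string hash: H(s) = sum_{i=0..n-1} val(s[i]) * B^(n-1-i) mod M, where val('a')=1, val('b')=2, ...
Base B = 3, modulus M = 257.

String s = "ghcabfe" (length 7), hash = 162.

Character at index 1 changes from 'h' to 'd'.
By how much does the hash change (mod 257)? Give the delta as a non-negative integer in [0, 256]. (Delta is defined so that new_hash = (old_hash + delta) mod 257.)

Answer: 56

Derivation:
Delta formula: (val(new) - val(old)) * B^(n-1-k) mod M
  val('d') - val('h') = 4 - 8 = -4
  B^(n-1-k) = 3^5 mod 257 = 243
  Delta = -4 * 243 mod 257 = 56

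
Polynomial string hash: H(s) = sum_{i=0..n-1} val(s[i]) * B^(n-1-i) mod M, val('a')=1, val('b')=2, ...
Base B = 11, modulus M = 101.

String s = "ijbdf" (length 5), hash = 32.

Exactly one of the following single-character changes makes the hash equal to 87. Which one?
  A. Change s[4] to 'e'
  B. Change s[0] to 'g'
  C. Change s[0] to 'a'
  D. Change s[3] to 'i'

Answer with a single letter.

Option A: s[4]='f'->'e', delta=(5-6)*11^0 mod 101 = 100, hash=32+100 mod 101 = 31
Option B: s[0]='i'->'g', delta=(7-9)*11^4 mod 101 = 8, hash=32+8 mod 101 = 40
Option C: s[0]='i'->'a', delta=(1-9)*11^4 mod 101 = 32, hash=32+32 mod 101 = 64
Option D: s[3]='d'->'i', delta=(9-4)*11^1 mod 101 = 55, hash=32+55 mod 101 = 87 <-- target

Answer: D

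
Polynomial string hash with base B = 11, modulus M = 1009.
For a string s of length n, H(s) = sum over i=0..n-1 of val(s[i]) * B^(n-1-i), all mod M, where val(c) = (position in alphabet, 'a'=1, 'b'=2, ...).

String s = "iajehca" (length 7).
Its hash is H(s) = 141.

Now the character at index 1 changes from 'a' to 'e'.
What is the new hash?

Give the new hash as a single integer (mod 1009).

Answer: 603

Derivation:
val('a') = 1, val('e') = 5
Position k = 1, exponent = n-1-k = 5
B^5 mod M = 11^5 mod 1009 = 620
Delta = (5 - 1) * 620 mod 1009 = 462
New hash = (141 + 462) mod 1009 = 603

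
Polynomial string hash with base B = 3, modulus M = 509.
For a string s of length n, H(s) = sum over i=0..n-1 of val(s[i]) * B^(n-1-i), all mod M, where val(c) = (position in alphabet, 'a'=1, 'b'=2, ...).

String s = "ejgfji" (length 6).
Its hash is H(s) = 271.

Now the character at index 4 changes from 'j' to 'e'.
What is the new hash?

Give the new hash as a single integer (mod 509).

Answer: 256

Derivation:
val('j') = 10, val('e') = 5
Position k = 4, exponent = n-1-k = 1
B^1 mod M = 3^1 mod 509 = 3
Delta = (5 - 10) * 3 mod 509 = 494
New hash = (271 + 494) mod 509 = 256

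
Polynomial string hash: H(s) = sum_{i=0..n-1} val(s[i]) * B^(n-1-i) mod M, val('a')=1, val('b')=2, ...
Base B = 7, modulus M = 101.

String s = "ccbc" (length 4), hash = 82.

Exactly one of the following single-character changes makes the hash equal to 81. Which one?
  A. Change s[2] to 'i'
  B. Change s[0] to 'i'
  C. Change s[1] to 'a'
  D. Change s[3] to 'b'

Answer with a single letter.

Option A: s[2]='b'->'i', delta=(9-2)*7^1 mod 101 = 49, hash=82+49 mod 101 = 30
Option B: s[0]='c'->'i', delta=(9-3)*7^3 mod 101 = 38, hash=82+38 mod 101 = 19
Option C: s[1]='c'->'a', delta=(1-3)*7^2 mod 101 = 3, hash=82+3 mod 101 = 85
Option D: s[3]='c'->'b', delta=(2-3)*7^0 mod 101 = 100, hash=82+100 mod 101 = 81 <-- target

Answer: D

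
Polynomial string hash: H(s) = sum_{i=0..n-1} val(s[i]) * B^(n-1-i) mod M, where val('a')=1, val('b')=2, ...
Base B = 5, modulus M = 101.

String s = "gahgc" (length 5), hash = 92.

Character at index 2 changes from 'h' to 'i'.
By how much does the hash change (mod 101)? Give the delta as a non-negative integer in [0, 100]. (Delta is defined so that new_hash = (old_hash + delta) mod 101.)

Answer: 25

Derivation:
Delta formula: (val(new) - val(old)) * B^(n-1-k) mod M
  val('i') - val('h') = 9 - 8 = 1
  B^(n-1-k) = 5^2 mod 101 = 25
  Delta = 1 * 25 mod 101 = 25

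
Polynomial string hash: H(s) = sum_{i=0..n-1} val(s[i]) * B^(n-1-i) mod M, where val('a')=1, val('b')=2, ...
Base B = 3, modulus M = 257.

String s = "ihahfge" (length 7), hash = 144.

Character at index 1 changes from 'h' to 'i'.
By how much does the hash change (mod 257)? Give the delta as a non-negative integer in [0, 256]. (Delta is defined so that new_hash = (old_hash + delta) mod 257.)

Answer: 243

Derivation:
Delta formula: (val(new) - val(old)) * B^(n-1-k) mod M
  val('i') - val('h') = 9 - 8 = 1
  B^(n-1-k) = 3^5 mod 257 = 243
  Delta = 1 * 243 mod 257 = 243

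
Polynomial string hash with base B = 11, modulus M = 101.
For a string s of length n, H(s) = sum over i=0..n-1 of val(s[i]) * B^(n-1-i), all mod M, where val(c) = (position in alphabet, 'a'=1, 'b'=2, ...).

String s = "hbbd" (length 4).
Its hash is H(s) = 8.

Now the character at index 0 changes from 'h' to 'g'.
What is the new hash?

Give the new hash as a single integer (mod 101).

val('h') = 8, val('g') = 7
Position k = 0, exponent = n-1-k = 3
B^3 mod M = 11^3 mod 101 = 18
Delta = (7 - 8) * 18 mod 101 = 83
New hash = (8 + 83) mod 101 = 91

Answer: 91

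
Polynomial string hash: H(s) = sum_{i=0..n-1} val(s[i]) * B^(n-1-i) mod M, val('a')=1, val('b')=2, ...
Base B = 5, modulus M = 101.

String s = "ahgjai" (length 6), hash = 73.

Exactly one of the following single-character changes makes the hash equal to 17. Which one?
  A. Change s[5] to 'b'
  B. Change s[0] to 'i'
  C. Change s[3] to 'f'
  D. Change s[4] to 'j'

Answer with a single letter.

Option A: s[5]='i'->'b', delta=(2-9)*5^0 mod 101 = 94, hash=73+94 mod 101 = 66
Option B: s[0]='a'->'i', delta=(9-1)*5^5 mod 101 = 53, hash=73+53 mod 101 = 25
Option C: s[3]='j'->'f', delta=(6-10)*5^2 mod 101 = 1, hash=73+1 mod 101 = 74
Option D: s[4]='a'->'j', delta=(10-1)*5^1 mod 101 = 45, hash=73+45 mod 101 = 17 <-- target

Answer: D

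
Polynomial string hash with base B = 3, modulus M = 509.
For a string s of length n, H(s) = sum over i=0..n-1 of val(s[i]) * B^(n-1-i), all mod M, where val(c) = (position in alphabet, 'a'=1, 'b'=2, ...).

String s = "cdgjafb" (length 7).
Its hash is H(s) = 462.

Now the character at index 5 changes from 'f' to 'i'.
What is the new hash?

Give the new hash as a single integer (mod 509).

val('f') = 6, val('i') = 9
Position k = 5, exponent = n-1-k = 1
B^1 mod M = 3^1 mod 509 = 3
Delta = (9 - 6) * 3 mod 509 = 9
New hash = (462 + 9) mod 509 = 471

Answer: 471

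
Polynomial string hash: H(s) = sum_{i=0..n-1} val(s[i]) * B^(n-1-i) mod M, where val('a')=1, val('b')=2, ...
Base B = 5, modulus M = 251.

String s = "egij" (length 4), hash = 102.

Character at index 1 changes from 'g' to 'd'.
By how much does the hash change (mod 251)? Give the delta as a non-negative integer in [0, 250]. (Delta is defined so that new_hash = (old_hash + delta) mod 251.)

Delta formula: (val(new) - val(old)) * B^(n-1-k) mod M
  val('d') - val('g') = 4 - 7 = -3
  B^(n-1-k) = 5^2 mod 251 = 25
  Delta = -3 * 25 mod 251 = 176

Answer: 176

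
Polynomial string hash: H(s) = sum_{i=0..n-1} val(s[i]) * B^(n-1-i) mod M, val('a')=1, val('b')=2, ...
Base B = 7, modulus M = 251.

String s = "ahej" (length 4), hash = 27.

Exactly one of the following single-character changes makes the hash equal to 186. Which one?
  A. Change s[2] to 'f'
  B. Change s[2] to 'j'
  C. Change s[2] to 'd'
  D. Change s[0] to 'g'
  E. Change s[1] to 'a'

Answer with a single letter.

Answer: E

Derivation:
Option A: s[2]='e'->'f', delta=(6-5)*7^1 mod 251 = 7, hash=27+7 mod 251 = 34
Option B: s[2]='e'->'j', delta=(10-5)*7^1 mod 251 = 35, hash=27+35 mod 251 = 62
Option C: s[2]='e'->'d', delta=(4-5)*7^1 mod 251 = 244, hash=27+244 mod 251 = 20
Option D: s[0]='a'->'g', delta=(7-1)*7^3 mod 251 = 50, hash=27+50 mod 251 = 77
Option E: s[1]='h'->'a', delta=(1-8)*7^2 mod 251 = 159, hash=27+159 mod 251 = 186 <-- target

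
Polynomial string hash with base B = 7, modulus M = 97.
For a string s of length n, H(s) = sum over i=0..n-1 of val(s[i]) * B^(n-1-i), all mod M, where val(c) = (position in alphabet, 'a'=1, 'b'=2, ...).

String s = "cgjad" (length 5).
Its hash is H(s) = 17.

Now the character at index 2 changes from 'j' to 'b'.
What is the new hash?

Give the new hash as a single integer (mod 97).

Answer: 13

Derivation:
val('j') = 10, val('b') = 2
Position k = 2, exponent = n-1-k = 2
B^2 mod M = 7^2 mod 97 = 49
Delta = (2 - 10) * 49 mod 97 = 93
New hash = (17 + 93) mod 97 = 13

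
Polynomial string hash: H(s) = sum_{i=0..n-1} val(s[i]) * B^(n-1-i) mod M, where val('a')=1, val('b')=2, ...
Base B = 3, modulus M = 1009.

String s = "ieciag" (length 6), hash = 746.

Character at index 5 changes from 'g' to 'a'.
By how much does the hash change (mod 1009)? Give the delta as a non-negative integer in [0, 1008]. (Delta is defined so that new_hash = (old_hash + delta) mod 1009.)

Delta formula: (val(new) - val(old)) * B^(n-1-k) mod M
  val('a') - val('g') = 1 - 7 = -6
  B^(n-1-k) = 3^0 mod 1009 = 1
  Delta = -6 * 1 mod 1009 = 1003

Answer: 1003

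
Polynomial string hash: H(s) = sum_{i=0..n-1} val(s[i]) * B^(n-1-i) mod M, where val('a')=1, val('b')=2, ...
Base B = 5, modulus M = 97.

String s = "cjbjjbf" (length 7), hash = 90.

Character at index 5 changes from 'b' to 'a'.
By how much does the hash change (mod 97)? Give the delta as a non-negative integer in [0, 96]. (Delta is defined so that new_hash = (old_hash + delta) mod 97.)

Answer: 92

Derivation:
Delta formula: (val(new) - val(old)) * B^(n-1-k) mod M
  val('a') - val('b') = 1 - 2 = -1
  B^(n-1-k) = 5^1 mod 97 = 5
  Delta = -1 * 5 mod 97 = 92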